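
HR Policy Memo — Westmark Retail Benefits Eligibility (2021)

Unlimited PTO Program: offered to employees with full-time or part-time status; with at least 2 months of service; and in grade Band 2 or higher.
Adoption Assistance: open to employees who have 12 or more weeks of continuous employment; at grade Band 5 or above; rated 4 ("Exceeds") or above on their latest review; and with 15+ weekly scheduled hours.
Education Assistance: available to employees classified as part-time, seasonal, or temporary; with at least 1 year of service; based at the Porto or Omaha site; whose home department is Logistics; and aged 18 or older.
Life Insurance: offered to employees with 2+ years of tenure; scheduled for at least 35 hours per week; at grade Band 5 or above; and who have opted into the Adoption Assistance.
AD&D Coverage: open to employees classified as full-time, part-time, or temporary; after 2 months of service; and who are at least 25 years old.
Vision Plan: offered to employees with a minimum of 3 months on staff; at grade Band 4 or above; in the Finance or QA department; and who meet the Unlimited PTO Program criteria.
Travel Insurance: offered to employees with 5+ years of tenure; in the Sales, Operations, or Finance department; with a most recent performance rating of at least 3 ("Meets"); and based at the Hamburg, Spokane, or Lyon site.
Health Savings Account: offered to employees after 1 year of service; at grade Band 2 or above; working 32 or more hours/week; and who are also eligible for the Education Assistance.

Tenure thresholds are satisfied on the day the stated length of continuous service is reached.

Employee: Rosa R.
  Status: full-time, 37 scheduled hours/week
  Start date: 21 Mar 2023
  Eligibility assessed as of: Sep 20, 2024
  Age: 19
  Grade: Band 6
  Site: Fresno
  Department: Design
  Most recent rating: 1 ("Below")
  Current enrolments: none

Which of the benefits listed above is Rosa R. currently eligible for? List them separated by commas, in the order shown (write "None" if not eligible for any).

Unlimited PTO Program

Service from 21 Mar 2023 to Sep 20, 2024: 549 days.
Unlimited PTO Program — status full-time ✓; service 549 days ≥ 2 months (≈60 days) ✓; grade Band 6 ≥ Band 2 ✓ → eligible.
Adoption Assistance — service 549 days ≥ 12 weeks (≈84 days) ✓; grade Band 6 ≥ Band 5 ✓; rating 1 < 4 ✗ → not eligible.
Education Assistance — status full-time ✗ (requires part-time, seasonal, or temporary) → not eligible.
Life Insurance — service 549 days < 2 years (≈730 days) ✗ → not eligible.
AD&D Coverage — status full-time ✓; service 549 days ≥ 2 months (≈60 days) ✓; age 19 < 25 ✗ → not eligible.
Vision Plan — service 549 days ≥ 3 months (≈90 days) ✓; grade Band 6 ≥ Band 4 ✓; dept Design ✗ → not eligible.
Travel Insurance — service 549 days < 5 years (≈1825 days) ✗ → not eligible.
Health Savings Account — service 549 days ≥ 1 year (≈365 days) ✓; grade Band 6 ≥ Band 2 ✓; 37 hrs/wk ≥ 32 ✓; not eligible for Education Assistance ✗ → not eligible.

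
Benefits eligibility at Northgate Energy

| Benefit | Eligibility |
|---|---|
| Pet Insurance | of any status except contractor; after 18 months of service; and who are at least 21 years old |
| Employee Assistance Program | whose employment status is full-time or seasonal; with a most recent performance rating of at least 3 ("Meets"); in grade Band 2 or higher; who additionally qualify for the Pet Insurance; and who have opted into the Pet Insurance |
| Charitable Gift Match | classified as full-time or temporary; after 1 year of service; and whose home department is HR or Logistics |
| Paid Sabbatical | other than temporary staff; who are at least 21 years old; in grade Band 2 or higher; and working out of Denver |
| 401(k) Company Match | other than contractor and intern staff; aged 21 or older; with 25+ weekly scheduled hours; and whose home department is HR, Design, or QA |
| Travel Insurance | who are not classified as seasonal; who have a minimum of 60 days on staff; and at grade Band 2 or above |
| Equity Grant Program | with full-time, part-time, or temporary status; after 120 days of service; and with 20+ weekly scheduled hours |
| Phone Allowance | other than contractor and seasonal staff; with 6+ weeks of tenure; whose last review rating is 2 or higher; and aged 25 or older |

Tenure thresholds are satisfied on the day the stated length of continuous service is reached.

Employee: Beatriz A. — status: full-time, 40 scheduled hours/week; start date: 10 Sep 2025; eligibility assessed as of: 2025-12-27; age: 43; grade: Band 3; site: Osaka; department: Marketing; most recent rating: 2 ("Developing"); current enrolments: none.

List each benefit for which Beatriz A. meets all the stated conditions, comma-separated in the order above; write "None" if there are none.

Service from 10 Sep 2025 to 2025-12-27: 108 days.
Pet Insurance — status full-time ✓ (not excluded); service 108 days < 18 months (≈540 days) ✗ → not eligible.
Employee Assistance Program — status full-time ✓; rating 2 < 3 ✗ → not eligible.
Charitable Gift Match — status full-time ✓; service 108 days < 1 year (≈365 days) ✗ → not eligible.
Paid Sabbatical — status full-time ✓ (not excluded); age 43 ≥ 21 ✓; grade Band 3 ≥ Band 2 ✓; site Osaka ✗ (not Denver) → not eligible.
401(k) Company Match — status full-time ✓ (not excluded); age 43 ≥ 21 ✓; 40 hrs/wk ≥ 25 ✓; dept Marketing ✗ → not eligible.
Travel Insurance — status full-time ✓ (not excluded); service 108 days ≥ 60 days ✓; grade Band 3 ≥ Band 2 ✓ → eligible.
Equity Grant Program — status full-time ✓; service 108 days < 120 days ✗ → not eligible.
Phone Allowance — status full-time ✓ (not excluded); service 108 days ≥ 6 weeks (≈42 days) ✓; rating 2 ≥ 2 ✓; age 43 ≥ 25 ✓ → eligible.

Travel Insurance, Phone Allowance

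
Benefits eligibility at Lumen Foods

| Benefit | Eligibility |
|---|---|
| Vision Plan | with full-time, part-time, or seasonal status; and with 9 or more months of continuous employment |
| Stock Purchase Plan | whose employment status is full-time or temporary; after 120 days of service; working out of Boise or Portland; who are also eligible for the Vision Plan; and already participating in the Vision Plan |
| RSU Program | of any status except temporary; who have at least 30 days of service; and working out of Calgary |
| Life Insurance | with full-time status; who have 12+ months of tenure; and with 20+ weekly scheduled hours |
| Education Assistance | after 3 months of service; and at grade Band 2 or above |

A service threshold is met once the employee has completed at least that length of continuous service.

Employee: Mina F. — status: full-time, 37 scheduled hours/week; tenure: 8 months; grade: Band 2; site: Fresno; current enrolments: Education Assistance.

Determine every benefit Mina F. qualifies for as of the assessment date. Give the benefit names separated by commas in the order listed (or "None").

Education Assistance

Vision Plan — status full-time ✓; service 8 months < 9 months ✗ → not eligible.
Stock Purchase Plan — status full-time ✓; service 8 months ≥ 120 days ✓; site Fresno ✗ (not Boise or Portland) → not eligible.
RSU Program — status full-time ✓ (not excluded); service 8 months ≥ 30 days ✓; site Fresno ✗ (not Calgary) → not eligible.
Life Insurance — status full-time ✓; service 8 months < 12 months ✗ → not eligible.
Education Assistance — service 8 months ≥ 3 months ✓; grade Band 2 ≥ Band 2 ✓ → eligible.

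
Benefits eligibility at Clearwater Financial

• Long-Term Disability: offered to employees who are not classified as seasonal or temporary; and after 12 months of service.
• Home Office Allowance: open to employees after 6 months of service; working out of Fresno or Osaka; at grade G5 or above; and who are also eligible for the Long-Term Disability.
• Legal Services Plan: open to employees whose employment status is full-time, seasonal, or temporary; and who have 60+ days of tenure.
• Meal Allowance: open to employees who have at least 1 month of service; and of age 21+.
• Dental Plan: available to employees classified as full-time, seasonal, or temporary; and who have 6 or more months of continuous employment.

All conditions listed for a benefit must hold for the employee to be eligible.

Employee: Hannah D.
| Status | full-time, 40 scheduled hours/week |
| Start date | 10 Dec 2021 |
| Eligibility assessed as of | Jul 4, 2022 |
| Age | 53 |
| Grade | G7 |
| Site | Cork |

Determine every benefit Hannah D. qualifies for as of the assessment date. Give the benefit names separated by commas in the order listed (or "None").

Service from 10 Dec 2021 to Jul 4, 2022: 206 days.
Long-Term Disability — status full-time ✓ (not excluded); service 206 days < 12 months (≈360 days) ✗ → not eligible.
Home Office Allowance — service 206 days ≥ 6 months (≈180 days) ✓; site Cork ✗ (not Fresno or Osaka) → not eligible.
Legal Services Plan — status full-time ✓; service 206 days ≥ 60 days ✓ → eligible.
Meal Allowance — service 206 days ≥ 1 month (≈30 days) ✓; age 53 ≥ 21 ✓ → eligible.
Dental Plan — status full-time ✓; service 206 days ≥ 6 months (≈180 days) ✓ → eligible.

Legal Services Plan, Meal Allowance, Dental Plan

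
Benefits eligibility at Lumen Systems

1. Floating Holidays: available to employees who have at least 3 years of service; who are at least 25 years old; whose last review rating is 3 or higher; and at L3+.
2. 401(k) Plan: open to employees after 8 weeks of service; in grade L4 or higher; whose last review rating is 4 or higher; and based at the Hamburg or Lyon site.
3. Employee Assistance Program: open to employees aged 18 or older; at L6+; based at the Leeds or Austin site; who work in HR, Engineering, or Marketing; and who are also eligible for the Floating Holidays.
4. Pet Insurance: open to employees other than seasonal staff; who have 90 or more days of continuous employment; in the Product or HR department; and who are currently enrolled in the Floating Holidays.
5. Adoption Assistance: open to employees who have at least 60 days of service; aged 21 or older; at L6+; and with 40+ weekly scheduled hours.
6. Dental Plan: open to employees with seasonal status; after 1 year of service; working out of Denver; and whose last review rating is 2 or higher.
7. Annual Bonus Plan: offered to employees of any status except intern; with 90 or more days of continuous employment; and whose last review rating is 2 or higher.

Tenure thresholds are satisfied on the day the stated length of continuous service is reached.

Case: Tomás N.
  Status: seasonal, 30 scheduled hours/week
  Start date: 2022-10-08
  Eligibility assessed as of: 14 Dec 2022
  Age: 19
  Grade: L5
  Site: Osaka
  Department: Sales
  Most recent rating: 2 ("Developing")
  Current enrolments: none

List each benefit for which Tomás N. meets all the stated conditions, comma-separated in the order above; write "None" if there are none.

Service from 2022-10-08 to 14 Dec 2022: 67 days.
Floating Holidays — service 67 days < 3 years (≈1095 days) ✗ → not eligible.
401(k) Plan — service 67 days ≥ 8 weeks (≈56 days) ✓; grade L5 ≥ L4 ✓; rating 2 < 4 ✗ → not eligible.
Employee Assistance Program — age 19 ≥ 18 ✓; grade L5 < L6 ✗ → not eligible.
Pet Insurance — status seasonal ✗ (excluded) → not eligible.
Adoption Assistance — service 67 days ≥ 60 days ✓; age 19 < 21 ✗ → not eligible.
Dental Plan — status seasonal ✓; service 67 days < 1 year (≈365 days) ✗ → not eligible.
Annual Bonus Plan — status seasonal ✓ (not excluded); service 67 days < 90 days ✗ → not eligible.

None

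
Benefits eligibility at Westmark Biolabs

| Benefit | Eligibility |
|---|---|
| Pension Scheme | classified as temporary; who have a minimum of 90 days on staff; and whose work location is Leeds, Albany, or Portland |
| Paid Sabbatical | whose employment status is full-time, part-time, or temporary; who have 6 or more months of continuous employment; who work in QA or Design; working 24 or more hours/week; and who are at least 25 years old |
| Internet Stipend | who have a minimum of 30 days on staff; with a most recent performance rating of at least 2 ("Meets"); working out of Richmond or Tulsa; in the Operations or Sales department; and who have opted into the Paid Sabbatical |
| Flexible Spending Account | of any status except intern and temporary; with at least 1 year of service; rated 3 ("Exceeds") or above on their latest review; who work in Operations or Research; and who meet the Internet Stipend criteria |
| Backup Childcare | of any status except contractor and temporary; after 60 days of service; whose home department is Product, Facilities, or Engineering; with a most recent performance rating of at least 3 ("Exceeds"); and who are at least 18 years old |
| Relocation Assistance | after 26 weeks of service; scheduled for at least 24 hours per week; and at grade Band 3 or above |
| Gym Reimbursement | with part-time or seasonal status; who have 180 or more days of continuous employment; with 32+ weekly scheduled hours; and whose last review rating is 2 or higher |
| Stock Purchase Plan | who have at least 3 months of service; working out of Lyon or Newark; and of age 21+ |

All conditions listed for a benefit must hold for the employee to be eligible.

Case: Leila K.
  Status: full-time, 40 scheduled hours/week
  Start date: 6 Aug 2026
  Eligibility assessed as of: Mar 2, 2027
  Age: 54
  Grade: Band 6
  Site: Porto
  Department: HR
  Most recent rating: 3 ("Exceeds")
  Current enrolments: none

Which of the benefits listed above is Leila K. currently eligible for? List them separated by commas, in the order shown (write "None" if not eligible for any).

Service from 6 Aug 2026 to Mar 2, 2027: 208 days.
Pension Scheme — status full-time ✗ (requires temporary) → not eligible.
Paid Sabbatical — status full-time ✓; service 208 days ≥ 6 months (≈180 days) ✓; dept HR ✗ → not eligible.
Internet Stipend — service 208 days ≥ 30 days ✓; rating 3 ≥ 2 ✓; site Porto ✗ (not Richmond or Tulsa) → not eligible.
Flexible Spending Account — status full-time ✓ (not excluded); service 208 days < 1 year (≈365 days) ✗ → not eligible.
Backup Childcare — status full-time ✓ (not excluded); service 208 days ≥ 60 days ✓; dept HR ✗ → not eligible.
Relocation Assistance — service 208 days ≥ 26 weeks (≈182 days) ✓; 40 hrs/wk ≥ 24 ✓; grade Band 6 ≥ Band 3 ✓ → eligible.
Gym Reimbursement — status full-time ✗ (requires part-time or seasonal) → not eligible.
Stock Purchase Plan — service 208 days ≥ 3 months (≈90 days) ✓; site Porto ✗ (not Lyon or Newark) → not eligible.

Relocation Assistance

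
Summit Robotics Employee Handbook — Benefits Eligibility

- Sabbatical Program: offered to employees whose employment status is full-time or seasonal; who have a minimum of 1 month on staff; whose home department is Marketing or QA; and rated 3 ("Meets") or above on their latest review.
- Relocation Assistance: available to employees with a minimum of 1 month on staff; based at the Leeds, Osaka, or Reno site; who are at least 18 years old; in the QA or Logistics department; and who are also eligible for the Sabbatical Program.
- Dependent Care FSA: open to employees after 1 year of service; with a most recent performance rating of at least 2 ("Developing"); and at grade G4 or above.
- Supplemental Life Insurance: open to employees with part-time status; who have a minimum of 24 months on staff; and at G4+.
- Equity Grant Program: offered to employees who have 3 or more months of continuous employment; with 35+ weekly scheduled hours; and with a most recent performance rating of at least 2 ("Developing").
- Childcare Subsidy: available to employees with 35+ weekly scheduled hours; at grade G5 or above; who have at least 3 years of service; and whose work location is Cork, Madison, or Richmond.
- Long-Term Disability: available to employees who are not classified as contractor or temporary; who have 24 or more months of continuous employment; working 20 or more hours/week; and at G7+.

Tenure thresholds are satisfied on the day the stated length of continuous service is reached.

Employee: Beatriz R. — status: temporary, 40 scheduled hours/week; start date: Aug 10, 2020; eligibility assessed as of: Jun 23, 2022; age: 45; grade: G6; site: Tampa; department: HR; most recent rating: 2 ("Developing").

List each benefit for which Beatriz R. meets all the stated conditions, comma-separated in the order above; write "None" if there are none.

Service from Aug 10, 2020 to Jun 23, 2022: 682 days.
Sabbatical Program — status temporary ✗ (requires full-time or seasonal) → not eligible.
Relocation Assistance — service 682 days ≥ 1 month (≈30 days) ✓; site Tampa ✗ (not Leeds, Osaka, or Reno) → not eligible.
Dependent Care FSA — service 682 days ≥ 1 year (≈365 days) ✓; rating 2 ≥ 2 ✓; grade G6 ≥ G4 ✓ → eligible.
Supplemental Life Insurance — status temporary ✗ (requires part-time) → not eligible.
Equity Grant Program — service 682 days ≥ 3 months (≈90 days) ✓; 40 hrs/wk ≥ 35 ✓; rating 2 ≥ 2 ✓ → eligible.
Childcare Subsidy — 40 hrs/wk ≥ 35 ✓; grade G6 ≥ G5 ✓; service 682 days < 3 years (≈1095 days) ✗ → not eligible.
Long-Term Disability — status temporary ✗ (excluded) → not eligible.

Dependent Care FSA, Equity Grant Program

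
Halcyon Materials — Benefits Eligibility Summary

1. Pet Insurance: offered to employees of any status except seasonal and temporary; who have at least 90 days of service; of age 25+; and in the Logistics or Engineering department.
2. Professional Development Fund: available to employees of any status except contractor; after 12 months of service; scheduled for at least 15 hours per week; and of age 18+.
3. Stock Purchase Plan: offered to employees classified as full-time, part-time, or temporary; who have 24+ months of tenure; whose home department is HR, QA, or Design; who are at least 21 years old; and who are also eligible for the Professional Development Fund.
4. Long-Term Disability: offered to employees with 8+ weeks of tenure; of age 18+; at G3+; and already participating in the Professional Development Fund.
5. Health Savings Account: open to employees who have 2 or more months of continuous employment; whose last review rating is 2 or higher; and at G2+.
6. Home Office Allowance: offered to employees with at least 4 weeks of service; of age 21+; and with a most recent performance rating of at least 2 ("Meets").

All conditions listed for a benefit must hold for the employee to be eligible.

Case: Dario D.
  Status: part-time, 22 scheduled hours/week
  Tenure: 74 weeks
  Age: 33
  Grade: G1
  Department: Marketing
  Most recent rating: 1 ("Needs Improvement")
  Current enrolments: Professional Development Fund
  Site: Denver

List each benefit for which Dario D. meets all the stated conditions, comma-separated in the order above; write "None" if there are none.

Professional Development Fund

Pet Insurance — status part-time ✓ (not excluded); service 74 weeks ≥ 90 days ✓; age 33 ≥ 25 ✓; dept Marketing ✗ → not eligible.
Professional Development Fund — status part-time ✓ (not excluded); service 74 weeks ≥ 12 months (≈360 days) ✓; 22 hrs/wk ≥ 15 ✓; age 33 ≥ 18 ✓ → eligible.
Stock Purchase Plan — status part-time ✓; service 74 weeks < 24 months (≈720 days) ✗ → not eligible.
Long-Term Disability — service 74 weeks ≥ 8 weeks ✓; age 33 ≥ 18 ✓; grade G1 < G3 ✗ → not eligible.
Health Savings Account — service 74 weeks ≥ 2 months (≈60 days) ✓; rating 1 < 2 ✗ → not eligible.
Home Office Allowance — service 74 weeks ≥ 4 weeks ✓; age 33 ≥ 21 ✓; rating 1 < 2 ✗ → not eligible.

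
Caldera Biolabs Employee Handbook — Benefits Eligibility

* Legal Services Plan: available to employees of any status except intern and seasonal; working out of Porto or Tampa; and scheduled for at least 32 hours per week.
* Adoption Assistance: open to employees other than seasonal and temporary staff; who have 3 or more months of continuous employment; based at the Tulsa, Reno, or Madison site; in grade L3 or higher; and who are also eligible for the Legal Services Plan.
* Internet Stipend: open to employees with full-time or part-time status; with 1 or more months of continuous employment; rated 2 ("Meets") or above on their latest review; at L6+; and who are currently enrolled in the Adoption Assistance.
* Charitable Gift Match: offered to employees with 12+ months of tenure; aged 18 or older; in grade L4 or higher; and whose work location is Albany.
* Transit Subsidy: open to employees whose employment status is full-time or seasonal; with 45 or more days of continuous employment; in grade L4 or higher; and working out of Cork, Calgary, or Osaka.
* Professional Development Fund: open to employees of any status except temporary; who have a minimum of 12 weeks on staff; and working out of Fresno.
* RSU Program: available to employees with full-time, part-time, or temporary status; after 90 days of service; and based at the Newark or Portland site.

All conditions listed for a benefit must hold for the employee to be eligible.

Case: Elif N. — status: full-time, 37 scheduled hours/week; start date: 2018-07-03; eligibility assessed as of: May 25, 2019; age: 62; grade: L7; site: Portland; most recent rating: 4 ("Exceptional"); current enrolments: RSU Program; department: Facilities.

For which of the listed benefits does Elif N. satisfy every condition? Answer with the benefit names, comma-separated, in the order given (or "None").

Service from 2018-07-03 to May 25, 2019: 326 days.
Legal Services Plan — status full-time ✓ (not excluded); site Portland ✗ (not Porto or Tampa) → not eligible.
Adoption Assistance — status full-time ✓ (not excluded); service 326 days ≥ 3 months (≈90 days) ✓; site Portland ✗ (not Tulsa, Reno, or Madison) → not eligible.
Internet Stipend — status full-time ✓; service 326 days ≥ 1 month (≈30 days) ✓; rating 4 ≥ 2 ✓; grade L7 ≥ L6 ✓; not enrolled in Adoption Assistance ✗ → not eligible.
Charitable Gift Match — service 326 days < 12 months (≈360 days) ✗ → not eligible.
Transit Subsidy — status full-time ✓; service 326 days ≥ 45 days ✓; grade L7 ≥ L4 ✓; site Portland ✗ (not Cork, Calgary, or Osaka) → not eligible.
Professional Development Fund — status full-time ✓ (not excluded); service 326 days ≥ 12 weeks (≈84 days) ✓; site Portland ✗ (not Fresno) → not eligible.
RSU Program — status full-time ✓; service 326 days ≥ 90 days ✓; site Portland ✓ → eligible.

RSU Program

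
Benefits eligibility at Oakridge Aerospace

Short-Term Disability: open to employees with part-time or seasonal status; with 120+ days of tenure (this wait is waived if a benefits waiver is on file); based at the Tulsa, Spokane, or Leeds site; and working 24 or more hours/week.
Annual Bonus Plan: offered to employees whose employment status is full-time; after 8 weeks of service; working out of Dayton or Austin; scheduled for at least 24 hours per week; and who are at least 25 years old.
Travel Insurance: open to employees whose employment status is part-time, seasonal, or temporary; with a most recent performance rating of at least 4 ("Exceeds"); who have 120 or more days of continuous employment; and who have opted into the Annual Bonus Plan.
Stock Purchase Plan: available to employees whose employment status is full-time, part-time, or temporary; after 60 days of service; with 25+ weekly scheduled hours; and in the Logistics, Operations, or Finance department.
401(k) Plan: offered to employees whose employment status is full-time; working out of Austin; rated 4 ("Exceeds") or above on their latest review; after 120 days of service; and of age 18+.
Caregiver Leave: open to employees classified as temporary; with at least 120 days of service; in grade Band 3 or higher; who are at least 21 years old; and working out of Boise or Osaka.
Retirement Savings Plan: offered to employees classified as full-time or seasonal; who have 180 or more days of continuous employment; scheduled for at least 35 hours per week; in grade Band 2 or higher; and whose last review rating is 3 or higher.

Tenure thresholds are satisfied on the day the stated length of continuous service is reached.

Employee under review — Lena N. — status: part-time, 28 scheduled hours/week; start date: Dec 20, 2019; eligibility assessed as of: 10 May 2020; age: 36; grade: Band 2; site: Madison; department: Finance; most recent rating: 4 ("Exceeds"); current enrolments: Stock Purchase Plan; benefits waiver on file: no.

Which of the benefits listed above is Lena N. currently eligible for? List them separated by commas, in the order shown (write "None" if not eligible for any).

Service from Dec 20, 2019 to 10 May 2020: 142 days.
Short-Term Disability — status part-time ✓; no waiver, service 142 days ≥ 120 days ✓; site Madison ✗ (not Tulsa, Spokane, or Leeds) → not eligible.
Annual Bonus Plan — status part-time ✗ (requires full-time) → not eligible.
Travel Insurance — status part-time ✓; rating 4 ≥ 4 ✓; service 142 days ≥ 120 days ✓; not enrolled in Annual Bonus Plan ✗ → not eligible.
Stock Purchase Plan — status part-time ✓; service 142 days ≥ 60 days ✓; 28 hrs/wk ≥ 25 ✓; dept Finance ✓ → eligible.
401(k) Plan — status part-time ✗ (requires full-time) → not eligible.
Caregiver Leave — status part-time ✗ (requires temporary) → not eligible.
Retirement Savings Plan — status part-time ✗ (requires full-time or seasonal) → not eligible.

Stock Purchase Plan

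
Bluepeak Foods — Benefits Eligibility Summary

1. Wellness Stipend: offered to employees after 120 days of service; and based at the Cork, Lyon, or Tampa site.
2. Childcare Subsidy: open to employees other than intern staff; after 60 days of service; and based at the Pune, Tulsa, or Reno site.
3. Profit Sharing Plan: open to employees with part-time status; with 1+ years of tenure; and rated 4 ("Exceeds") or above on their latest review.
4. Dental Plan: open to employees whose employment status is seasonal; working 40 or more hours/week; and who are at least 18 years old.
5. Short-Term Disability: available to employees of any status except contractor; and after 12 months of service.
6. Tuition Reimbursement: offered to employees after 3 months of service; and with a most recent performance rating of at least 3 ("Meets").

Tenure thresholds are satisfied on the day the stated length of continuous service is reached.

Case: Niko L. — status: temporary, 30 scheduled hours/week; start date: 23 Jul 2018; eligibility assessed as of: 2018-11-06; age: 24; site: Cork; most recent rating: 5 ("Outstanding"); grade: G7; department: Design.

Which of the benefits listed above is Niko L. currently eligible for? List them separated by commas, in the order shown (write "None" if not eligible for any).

Service from 23 Jul 2018 to 2018-11-06: 106 days.
Wellness Stipend — service 106 days < 120 days ✗ → not eligible.
Childcare Subsidy — status temporary ✓ (not excluded); service 106 days ≥ 60 days ✓; site Cork ✗ (not Pune, Tulsa, or Reno) → not eligible.
Profit Sharing Plan — status temporary ✗ (requires part-time) → not eligible.
Dental Plan — status temporary ✗ (requires seasonal) → not eligible.
Short-Term Disability — status temporary ✓ (not excluded); service 106 days < 12 months (≈360 days) ✗ → not eligible.
Tuition Reimbursement — service 106 days ≥ 3 months (≈90 days) ✓; rating 5 ≥ 3 ✓ → eligible.

Tuition Reimbursement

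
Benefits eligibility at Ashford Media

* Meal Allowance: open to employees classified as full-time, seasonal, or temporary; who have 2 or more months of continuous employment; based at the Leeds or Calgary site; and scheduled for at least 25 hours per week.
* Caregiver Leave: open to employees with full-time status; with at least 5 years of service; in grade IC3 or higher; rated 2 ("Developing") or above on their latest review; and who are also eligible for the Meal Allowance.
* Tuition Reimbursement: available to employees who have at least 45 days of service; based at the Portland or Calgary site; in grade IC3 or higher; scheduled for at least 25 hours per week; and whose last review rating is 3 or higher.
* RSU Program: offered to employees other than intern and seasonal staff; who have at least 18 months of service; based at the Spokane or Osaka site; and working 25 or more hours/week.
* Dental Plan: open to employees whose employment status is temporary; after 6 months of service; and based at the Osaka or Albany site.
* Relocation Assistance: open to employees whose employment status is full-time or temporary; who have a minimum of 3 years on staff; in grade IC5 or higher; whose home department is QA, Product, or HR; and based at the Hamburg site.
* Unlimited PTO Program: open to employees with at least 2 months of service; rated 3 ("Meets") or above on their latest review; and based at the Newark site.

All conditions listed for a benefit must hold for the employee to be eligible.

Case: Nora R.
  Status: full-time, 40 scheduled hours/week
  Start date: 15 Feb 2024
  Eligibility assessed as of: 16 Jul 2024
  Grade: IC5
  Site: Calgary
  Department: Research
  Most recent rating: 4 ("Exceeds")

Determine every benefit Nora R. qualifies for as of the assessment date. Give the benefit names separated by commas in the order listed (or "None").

Meal Allowance, Tuition Reimbursement

Service from 15 Feb 2024 to 16 Jul 2024: 152 days.
Meal Allowance — status full-time ✓; service 152 days ≥ 2 months (≈60 days) ✓; site Calgary ✓; 40 hrs/wk ≥ 25 ✓ → eligible.
Caregiver Leave — status full-time ✓; service 152 days < 5 years (≈1825 days) ✗ → not eligible.
Tuition Reimbursement — service 152 days ≥ 45 days ✓; site Calgary ✓; grade IC5 ≥ IC3 ✓; 40 hrs/wk ≥ 25 ✓; rating 4 ≥ 3 ✓ → eligible.
RSU Program — status full-time ✓ (not excluded); service 152 days < 18 months (≈540 days) ✗ → not eligible.
Dental Plan — status full-time ✗ (requires temporary) → not eligible.
Relocation Assistance — status full-time ✓; service 152 days < 3 years (≈1095 days) ✗ → not eligible.
Unlimited PTO Program — service 152 days ≥ 2 months (≈60 days) ✓; rating 4 ≥ 3 ✓; site Calgary ✗ (not Newark) → not eligible.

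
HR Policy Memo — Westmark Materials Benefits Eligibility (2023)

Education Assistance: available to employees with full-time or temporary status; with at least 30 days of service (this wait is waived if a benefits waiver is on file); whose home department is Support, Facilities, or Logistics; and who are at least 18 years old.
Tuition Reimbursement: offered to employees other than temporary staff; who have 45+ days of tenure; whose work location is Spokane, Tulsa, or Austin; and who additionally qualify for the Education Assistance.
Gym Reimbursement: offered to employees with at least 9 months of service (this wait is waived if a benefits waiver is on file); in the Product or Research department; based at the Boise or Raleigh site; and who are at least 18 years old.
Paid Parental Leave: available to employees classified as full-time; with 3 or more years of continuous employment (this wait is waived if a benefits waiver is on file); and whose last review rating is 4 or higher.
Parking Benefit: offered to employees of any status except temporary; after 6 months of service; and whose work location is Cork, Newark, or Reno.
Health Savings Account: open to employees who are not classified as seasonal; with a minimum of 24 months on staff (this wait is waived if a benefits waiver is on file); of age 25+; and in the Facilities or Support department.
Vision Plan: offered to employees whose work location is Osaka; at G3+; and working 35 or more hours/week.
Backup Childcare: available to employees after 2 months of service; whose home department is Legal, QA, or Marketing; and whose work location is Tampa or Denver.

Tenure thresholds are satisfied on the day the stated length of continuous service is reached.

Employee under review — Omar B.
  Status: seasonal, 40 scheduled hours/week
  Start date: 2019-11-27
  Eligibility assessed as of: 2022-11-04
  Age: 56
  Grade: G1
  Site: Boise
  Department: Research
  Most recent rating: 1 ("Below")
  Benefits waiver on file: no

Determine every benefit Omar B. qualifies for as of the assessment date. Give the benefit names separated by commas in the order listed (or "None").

Service from 2019-11-27 to 2022-11-04: 1073 days.
Education Assistance — status seasonal ✗ (requires full-time or temporary) → not eligible.
Tuition Reimbursement — status seasonal ✓ (not excluded); service 1073 days ≥ 45 days ✓; site Boise ✗ (not Spokane, Tulsa, or Austin) → not eligible.
Gym Reimbursement — no waiver, service 1073 days ≥ 9 months (≈270 days) ✓; dept Research ✓; site Boise ✓; age 56 ≥ 18 ✓ → eligible.
Paid Parental Leave — status seasonal ✗ (requires full-time) → not eligible.
Parking Benefit — status seasonal ✓ (not excluded); service 1073 days ≥ 6 months (≈180 days) ✓; site Boise ✗ (not Cork, Newark, or Reno) → not eligible.
Health Savings Account — status seasonal ✗ (excluded) → not eligible.
Vision Plan — site Boise ✗ (not Osaka) → not eligible.
Backup Childcare — service 1073 days ≥ 2 months (≈60 days) ✓; dept Research ✗ → not eligible.

Gym Reimbursement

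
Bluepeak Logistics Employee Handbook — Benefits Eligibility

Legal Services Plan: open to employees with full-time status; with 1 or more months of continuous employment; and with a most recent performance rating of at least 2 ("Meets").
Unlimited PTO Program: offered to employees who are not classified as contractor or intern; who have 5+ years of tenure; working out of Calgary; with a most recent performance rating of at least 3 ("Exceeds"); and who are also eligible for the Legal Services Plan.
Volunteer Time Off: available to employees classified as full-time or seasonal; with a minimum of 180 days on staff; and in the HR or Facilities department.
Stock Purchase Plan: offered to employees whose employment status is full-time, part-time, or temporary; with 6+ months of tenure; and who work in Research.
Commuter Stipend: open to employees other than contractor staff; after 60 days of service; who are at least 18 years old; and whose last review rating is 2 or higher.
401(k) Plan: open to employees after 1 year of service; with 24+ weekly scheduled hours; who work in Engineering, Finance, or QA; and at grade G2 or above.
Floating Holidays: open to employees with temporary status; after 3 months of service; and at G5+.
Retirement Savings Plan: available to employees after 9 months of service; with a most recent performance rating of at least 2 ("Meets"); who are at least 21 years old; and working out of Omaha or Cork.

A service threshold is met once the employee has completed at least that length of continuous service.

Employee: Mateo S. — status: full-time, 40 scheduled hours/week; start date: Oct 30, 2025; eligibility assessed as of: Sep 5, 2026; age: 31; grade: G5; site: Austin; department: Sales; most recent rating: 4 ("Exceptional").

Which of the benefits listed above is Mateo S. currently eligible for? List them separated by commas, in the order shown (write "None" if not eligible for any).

Service from Oct 30, 2025 to Sep 5, 2026: 310 days.
Legal Services Plan — status full-time ✓; service 310 days ≥ 1 month (≈30 days) ✓; rating 4 ≥ 2 ✓ → eligible.
Unlimited PTO Program — status full-time ✓ (not excluded); service 310 days < 5 years (≈1825 days) ✗ → not eligible.
Volunteer Time Off — status full-time ✓; service 310 days ≥ 180 days ✓; dept Sales ✗ → not eligible.
Stock Purchase Plan — status full-time ✓; service 310 days ≥ 6 months (≈180 days) ✓; dept Sales ✗ → not eligible.
Commuter Stipend — status full-time ✓ (not excluded); service 310 days ≥ 60 days ✓; age 31 ≥ 18 ✓; rating 4 ≥ 2 ✓ → eligible.
401(k) Plan — service 310 days < 1 year (≈365 days) ✗ → not eligible.
Floating Holidays — status full-time ✗ (requires temporary) → not eligible.
Retirement Savings Plan — service 310 days ≥ 9 months (≈270 days) ✓; rating 4 ≥ 2 ✓; age 31 ≥ 21 ✓; site Austin ✗ (not Omaha or Cork) → not eligible.

Legal Services Plan, Commuter Stipend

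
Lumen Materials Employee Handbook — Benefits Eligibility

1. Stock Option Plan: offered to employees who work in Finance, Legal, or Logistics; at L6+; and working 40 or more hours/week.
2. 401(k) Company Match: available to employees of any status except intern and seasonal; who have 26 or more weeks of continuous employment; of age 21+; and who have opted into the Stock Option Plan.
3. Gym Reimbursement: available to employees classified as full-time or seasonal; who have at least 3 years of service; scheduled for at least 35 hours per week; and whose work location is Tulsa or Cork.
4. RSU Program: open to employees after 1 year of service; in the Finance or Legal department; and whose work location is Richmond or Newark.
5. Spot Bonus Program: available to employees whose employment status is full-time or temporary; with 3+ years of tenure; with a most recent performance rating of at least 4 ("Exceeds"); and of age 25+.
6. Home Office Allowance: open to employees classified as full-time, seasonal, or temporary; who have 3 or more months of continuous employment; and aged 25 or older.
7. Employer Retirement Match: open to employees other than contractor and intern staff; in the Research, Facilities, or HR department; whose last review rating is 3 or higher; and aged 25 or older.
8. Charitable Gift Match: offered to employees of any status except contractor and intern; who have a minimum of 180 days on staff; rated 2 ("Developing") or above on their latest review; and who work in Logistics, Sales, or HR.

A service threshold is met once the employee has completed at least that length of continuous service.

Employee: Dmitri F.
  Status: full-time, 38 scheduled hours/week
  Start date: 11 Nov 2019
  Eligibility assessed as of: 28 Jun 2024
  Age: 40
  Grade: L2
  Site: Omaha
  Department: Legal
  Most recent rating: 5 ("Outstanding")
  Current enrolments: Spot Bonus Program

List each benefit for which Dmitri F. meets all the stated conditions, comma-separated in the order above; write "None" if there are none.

Service from 11 Nov 2019 to 28 Jun 2024: 1691 days.
Stock Option Plan — dept Legal ✓; grade L2 < L6 ✗ → not eligible.
401(k) Company Match — status full-time ✓ (not excluded); service 1691 days ≥ 26 weeks (≈182 days) ✓; age 40 ≥ 21 ✓; not enrolled in Stock Option Plan ✗ → not eligible.
Gym Reimbursement — status full-time ✓; service 1691 days ≥ 3 years (≈1095 days) ✓; 38 hrs/wk ≥ 35 ✓; site Omaha ✗ (not Tulsa or Cork) → not eligible.
RSU Program — service 1691 days ≥ 1 year (≈365 days) ✓; dept Legal ✓; site Omaha ✗ (not Richmond or Newark) → not eligible.
Spot Bonus Program — status full-time ✓; service 1691 days ≥ 3 years (≈1095 days) ✓; rating 5 ≥ 4 ✓; age 40 ≥ 25 ✓ → eligible.
Home Office Allowance — status full-time ✓; service 1691 days ≥ 3 months (≈90 days) ✓; age 40 ≥ 25 ✓ → eligible.
Employer Retirement Match — status full-time ✓ (not excluded); dept Legal ✗ → not eligible.
Charitable Gift Match — status full-time ✓ (not excluded); service 1691 days ≥ 180 days ✓; rating 5 ≥ 2 ✓; dept Legal ✗ → not eligible.

Spot Bonus Program, Home Office Allowance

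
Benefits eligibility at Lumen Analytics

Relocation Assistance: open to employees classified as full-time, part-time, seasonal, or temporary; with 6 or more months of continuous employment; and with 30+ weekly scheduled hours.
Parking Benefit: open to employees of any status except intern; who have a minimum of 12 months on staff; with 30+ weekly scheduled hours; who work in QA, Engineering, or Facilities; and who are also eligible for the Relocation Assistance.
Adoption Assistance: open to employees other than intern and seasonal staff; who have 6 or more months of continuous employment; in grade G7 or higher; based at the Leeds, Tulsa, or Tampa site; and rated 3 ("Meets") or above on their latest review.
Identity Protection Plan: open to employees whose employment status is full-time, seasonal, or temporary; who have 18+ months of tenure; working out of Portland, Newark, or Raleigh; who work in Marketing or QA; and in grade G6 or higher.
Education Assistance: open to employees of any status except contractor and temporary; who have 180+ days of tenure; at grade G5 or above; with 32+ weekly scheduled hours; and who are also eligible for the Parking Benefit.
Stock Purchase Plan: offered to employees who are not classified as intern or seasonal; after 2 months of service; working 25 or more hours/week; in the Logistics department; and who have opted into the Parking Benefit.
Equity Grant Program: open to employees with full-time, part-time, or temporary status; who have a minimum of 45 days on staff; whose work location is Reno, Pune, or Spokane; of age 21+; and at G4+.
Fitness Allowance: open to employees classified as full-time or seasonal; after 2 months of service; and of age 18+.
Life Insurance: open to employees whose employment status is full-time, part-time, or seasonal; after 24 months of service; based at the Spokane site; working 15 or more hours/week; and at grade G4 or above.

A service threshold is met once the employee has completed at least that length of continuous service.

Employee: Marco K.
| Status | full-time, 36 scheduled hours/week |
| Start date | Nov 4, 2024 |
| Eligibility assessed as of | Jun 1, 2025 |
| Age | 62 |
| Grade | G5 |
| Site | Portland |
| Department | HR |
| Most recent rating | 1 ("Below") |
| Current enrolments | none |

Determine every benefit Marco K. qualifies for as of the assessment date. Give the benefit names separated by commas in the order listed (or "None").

Service from Nov 4, 2024 to Jun 1, 2025: 209 days.
Relocation Assistance — status full-time ✓; service 209 days ≥ 6 months (≈180 days) ✓; 36 hrs/wk ≥ 30 ✓ → eligible.
Parking Benefit — status full-time ✓ (not excluded); service 209 days < 12 months (≈360 days) ✗ → not eligible.
Adoption Assistance — status full-time ✓ (not excluded); service 209 days ≥ 6 months (≈180 days) ✓; grade G5 < G7 ✗ → not eligible.
Identity Protection Plan — status full-time ✓; service 209 days < 18 months (≈540 days) ✗ → not eligible.
Education Assistance — status full-time ✓ (not excluded); service 209 days ≥ 180 days ✓; grade G5 ≥ G5 ✓; 36 hrs/wk ≥ 32 ✓; not eligible for Parking Benefit ✗ → not eligible.
Stock Purchase Plan — status full-time ✓ (not excluded); service 209 days ≥ 2 months (≈60 days) ✓; 36 hrs/wk ≥ 25 ✓; dept HR ✗ → not eligible.
Equity Grant Program — status full-time ✓; service 209 days ≥ 45 days ✓; site Portland ✗ (not Reno, Pune, or Spokane) → not eligible.
Fitness Allowance — status full-time ✓; service 209 days ≥ 2 months (≈60 days) ✓; age 62 ≥ 18 ✓ → eligible.
Life Insurance — status full-time ✓; service 209 days < 24 months (≈720 days) ✗ → not eligible.

Relocation Assistance, Fitness Allowance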